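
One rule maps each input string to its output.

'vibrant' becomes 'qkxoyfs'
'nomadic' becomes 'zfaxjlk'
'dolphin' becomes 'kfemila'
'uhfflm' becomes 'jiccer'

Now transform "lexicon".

The rule is to reverse the string, then shift every letter 3 places backward in the alphabet (wrapping around).
Starting from "lexicon": after the first operation, "nocixel"; after the second, "klzfubi".
(Check on "nomadic": → "cidamon" → "zfaxjlk" ✓)

klzfubi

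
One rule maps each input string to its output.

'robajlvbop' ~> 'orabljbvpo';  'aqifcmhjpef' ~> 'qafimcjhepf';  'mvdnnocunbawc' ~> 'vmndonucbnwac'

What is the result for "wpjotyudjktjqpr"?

What's happening: swap each adjacent pair of characters (1↔2, 3↔4, ...).
On "wpjotyudjktjqpr" that produces "pwojytdukjjtpqr".

pwojytdukjjtpqr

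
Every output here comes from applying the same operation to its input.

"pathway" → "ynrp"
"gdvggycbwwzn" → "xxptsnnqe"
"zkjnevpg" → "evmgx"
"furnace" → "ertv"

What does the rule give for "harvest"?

mvjk

Rule — shift every letter 9 places backward in the alphabet (wrapping around), then delete the first 3 characters.
Applying both steps to "harvest": "yrimvjk", then "mvjk".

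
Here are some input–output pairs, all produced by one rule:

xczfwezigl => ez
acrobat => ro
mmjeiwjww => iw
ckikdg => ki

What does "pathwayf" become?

The pattern: move the last 3 characters to the front (rotate right by 3), then keep only the last 2 characters.
For "pathwayf", step one produces "ayfpathw"; step two turns that into "hw".

hw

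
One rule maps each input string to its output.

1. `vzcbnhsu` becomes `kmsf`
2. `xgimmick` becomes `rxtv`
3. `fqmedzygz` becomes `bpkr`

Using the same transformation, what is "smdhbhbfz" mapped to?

xssq

Rule — shift every letter 11 places forward in the alphabet (wrapping around), then keep every other character starting from the second (positions 2nd, 4th, 6th, ...).
"smdhbhbfz" → "dxosmsmqk" → "xssq".
(Check on "vzcbnhsu": → "gknmysdf" → "kmsf" ✓)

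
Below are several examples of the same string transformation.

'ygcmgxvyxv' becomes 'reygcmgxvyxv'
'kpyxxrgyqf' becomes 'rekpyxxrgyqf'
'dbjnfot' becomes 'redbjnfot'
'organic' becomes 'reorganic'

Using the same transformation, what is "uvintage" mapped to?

Looking at the pairs, the operation is to prepend "re".
So "uvintage" becomes "reuvintage".

reuvintage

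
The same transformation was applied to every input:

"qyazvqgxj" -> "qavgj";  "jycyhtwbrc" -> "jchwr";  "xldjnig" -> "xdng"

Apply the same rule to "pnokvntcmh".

Each output is the input with this applied: keep every other character starting from the first (positions 1st, 3rd, 5th, ...).
Applying that to "pnokvntcmh" gives "povtm".

povtm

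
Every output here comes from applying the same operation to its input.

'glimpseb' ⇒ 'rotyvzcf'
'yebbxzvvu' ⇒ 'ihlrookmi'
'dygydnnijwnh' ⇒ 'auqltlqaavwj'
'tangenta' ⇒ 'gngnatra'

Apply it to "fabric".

vpsnoe

Each output is the input with this applied: shift every letter 13 places forward in the alphabet (wrapping around) — i.e. ROT13, then move the last 2 characters to the front (rotate right by 2).
Working it through for "fabric": intermediate "snoevp", final "vpsnoe".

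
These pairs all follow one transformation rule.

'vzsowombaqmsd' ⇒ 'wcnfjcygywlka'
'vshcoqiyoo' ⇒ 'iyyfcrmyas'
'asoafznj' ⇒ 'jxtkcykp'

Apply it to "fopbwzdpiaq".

What's happening: move the last 3 characters to the front (rotate right by 3), then shift every letter 10 places forward in the alphabet (wrapping around).
Starting from "fopbwzdpiaq": after the first operation, "iaqfopbwzdp"; after the second, "skapyzlgjnz".
(Check on "vzsowombaqmsd": → "msdvzsowombaq" → "wcnfjcygywlka" ✓)

skapyzlgjnz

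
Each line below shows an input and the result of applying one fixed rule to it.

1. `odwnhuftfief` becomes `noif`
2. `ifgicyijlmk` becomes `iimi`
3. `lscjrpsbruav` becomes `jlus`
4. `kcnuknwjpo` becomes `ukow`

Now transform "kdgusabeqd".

ukdb

Rule — keep one character in every 3, starting at position 1 (positions 1st, 4th, 7th, ...), then swap each adjacent pair of characters (1↔2, 3↔4, ...).
Working it through for "kdgusabeqd": intermediate "kubd", final "ukdb".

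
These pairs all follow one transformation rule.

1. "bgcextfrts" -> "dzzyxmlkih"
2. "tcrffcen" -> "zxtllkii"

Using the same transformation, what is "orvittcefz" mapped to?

The transformation: sort the characters into reverse alphabetical order, then shift every letter 6 places forward in the alphabet (wrapping around).
"orvittcefz" → "zvttroifec" → "fbzzxuolki".

fbzzxuolki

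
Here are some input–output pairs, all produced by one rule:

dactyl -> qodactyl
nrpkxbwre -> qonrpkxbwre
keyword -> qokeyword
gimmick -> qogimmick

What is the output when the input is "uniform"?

qouniform

The pattern: prepend "qo".
"uniform" → "qouniform".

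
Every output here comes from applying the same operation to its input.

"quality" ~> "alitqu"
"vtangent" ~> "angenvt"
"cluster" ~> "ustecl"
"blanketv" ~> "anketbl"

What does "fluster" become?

Looking at the pairs, the operation is to delete the last character, then move the first 2 characters to the end (rotate left by 2).
For "fluster", step one produces "fluste"; step two turns that into "ustefl".

ustefl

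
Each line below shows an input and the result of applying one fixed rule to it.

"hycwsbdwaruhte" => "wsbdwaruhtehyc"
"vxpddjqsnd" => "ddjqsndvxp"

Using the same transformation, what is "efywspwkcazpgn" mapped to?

The pattern: move the first 3 characters to the end (rotate left by 3).
For "efywspwkcazpgn" the result is "wspwkcazpgnefy".

wspwkcazpgnefy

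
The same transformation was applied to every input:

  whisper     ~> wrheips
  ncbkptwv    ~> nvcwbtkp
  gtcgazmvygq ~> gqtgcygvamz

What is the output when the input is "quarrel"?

qluearr

Looking at the pairs, the operation is to take characters alternately from the front and the back (1st, last, 2nd, 2nd-last, ...).
Applying that to "quarrel" gives "qluearr".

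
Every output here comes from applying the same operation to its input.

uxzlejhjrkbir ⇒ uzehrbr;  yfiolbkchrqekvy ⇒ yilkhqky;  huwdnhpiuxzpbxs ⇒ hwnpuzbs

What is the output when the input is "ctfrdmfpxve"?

cfdfxe

What's happening: keep every other character starting from the first (positions 1st, 3rd, 5th, ...).
"ctfrdmfpxve" → "cfdfxe".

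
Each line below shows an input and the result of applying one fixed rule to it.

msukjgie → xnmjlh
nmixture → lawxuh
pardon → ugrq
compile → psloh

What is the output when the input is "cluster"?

xvwhu

The pattern: shift every letter 3 places forward in the alphabet (wrapping around), then delete the first 2 characters.
Starting from "cluster": after the first operation, "foxvwhu"; after the second, "xvwhu".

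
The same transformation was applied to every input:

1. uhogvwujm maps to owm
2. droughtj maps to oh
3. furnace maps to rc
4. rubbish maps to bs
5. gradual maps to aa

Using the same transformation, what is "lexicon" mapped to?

In each case the input is transformed by: keep one character in every 3, starting at position 3 (positions 3rd, 6th, 9th, ...).
"lexicon" → "xo".

xo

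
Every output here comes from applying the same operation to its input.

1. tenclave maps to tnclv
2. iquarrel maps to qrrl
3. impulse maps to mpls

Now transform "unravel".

nrvl

Rule — remove every vowel.
"unravel" → "nrvl".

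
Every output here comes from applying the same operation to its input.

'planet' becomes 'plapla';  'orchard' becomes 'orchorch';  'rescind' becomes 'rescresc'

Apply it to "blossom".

blosblos

What's happening: delete the last 3 characters, then write the whole string twice.
For "blossom", step one produces "blos"; step two turns that into "blosblos".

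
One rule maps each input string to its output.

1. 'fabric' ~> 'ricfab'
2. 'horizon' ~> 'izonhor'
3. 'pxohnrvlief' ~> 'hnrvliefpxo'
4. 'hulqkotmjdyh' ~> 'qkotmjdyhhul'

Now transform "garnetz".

Rule — move the first 3 characters to the end (rotate left by 3).
On "garnetz" that produces "netzgar".

netzgar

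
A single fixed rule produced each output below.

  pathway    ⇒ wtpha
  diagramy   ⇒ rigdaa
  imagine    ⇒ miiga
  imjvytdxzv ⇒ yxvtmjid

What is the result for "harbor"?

What's happening: delete the last 2 characters, then sort the characters into reverse alphabetical order.
Starting from "harbor": after the first operation, "harb"; after the second, "rhba".

rhba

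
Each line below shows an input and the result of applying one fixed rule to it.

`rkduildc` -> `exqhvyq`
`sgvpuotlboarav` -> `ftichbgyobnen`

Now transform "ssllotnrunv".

The transformation: shift every letter 13 places forward in the alphabet (wrapping around) — i.e. ROT13, then delete the last character.
"ssllotnrunv" → "ffyybgaehai" → "ffyybgaeha".

ffyybgaeha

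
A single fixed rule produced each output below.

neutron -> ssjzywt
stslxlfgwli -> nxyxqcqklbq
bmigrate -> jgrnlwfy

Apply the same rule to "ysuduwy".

The transformation: shift every letter 5 places forward in the alphabet (wrapping around), then move the last character to the front.
Starting from "ysuduwy": after the first operation, "dxzizbd"; after the second, "ddxzizb".

ddxzizb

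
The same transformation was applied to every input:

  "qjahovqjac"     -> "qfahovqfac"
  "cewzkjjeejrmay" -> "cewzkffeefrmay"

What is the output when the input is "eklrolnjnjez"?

eklrolnfnfez

What's happening: replace every "j" with "f".
So "eklrolnjnjez" becomes "eklrolnfnfez".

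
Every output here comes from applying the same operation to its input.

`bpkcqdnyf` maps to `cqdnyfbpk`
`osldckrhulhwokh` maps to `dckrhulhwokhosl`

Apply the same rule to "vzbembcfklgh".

embcfklghvzb

The rule is to move the first 3 characters to the end (rotate left by 3).
Doing the same to "vzbembcfklgh": "embcfklghvzb".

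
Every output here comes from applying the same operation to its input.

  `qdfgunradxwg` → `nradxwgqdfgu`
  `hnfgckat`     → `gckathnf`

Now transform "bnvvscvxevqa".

cvxevqabnvvs

Rule — move the last character to the front, then swap the front and back halves of the string.
On "bnvvscvxevqa": the first step gives "abnvvscvxevq", and the second then gives "cvxevqabnvvs".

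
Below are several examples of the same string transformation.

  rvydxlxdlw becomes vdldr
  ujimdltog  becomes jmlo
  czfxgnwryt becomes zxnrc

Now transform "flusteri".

Looking at the pairs, the operation is to swap the first and last characters, then keep every other character starting from the second (positions 2nd, 4th, 6th, ...).
Applying both steps to "flusteri": "ilusterf", then "lsef".

lsef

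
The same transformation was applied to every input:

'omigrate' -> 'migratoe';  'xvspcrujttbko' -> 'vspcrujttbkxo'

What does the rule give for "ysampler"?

The rule is to swap the first and last characters, then move the first character to the end.
For "ysampler", step one produces "rsampley"; step two turns that into "sampleyr".

sampleyr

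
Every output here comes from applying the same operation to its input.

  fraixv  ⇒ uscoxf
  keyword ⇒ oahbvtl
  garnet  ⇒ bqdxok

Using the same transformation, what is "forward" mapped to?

The transformation: move the last 2 characters to the front (rotate right by 2), then shift every letter 3 places backward in the alphabet (wrapping around).
"forward" → "rdforwa" → "oaclotx".

oaclotx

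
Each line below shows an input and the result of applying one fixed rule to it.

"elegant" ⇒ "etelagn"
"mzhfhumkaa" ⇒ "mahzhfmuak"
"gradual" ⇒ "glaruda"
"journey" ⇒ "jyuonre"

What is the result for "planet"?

ptalen

The rule is to move the last character to the front, then swap each adjacent pair of characters (1↔2, 3↔4, ...).
"planet" → "tplane" → "ptalen".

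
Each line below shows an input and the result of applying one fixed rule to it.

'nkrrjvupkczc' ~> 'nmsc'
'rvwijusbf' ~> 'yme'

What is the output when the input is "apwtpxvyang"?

ssbj

Rule — keep one character in every 3, starting at position 2 (positions 2nd, 5th, 8th, ...), then shift every letter 3 places forward in the alphabet (wrapping around).
"apwtpxvyang" → "ppyg" → "ssbj".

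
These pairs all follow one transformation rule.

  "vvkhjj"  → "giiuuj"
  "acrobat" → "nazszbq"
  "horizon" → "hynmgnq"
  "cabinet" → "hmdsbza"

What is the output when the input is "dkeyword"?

The transformation: move the first 3 characters to the end (rotate left by 3), then shift every letter 1 place backward in the alphabet (wrapping around).
On "dkeyword": the first step gives "yworddke", and the second then gives "xvnqccjd".

xvnqccjd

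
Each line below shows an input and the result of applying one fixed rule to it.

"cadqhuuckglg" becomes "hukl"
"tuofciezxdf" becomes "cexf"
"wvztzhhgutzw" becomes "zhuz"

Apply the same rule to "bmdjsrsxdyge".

ssdg

Looking at the pairs, the operation is to keep every other character starting from the first (positions 1st, 3rd, 5th, ...), then keep only the last 4 characters.
For "bmdjsrsxdyge", step one produces "bdssdg"; step two turns that into "ssdg".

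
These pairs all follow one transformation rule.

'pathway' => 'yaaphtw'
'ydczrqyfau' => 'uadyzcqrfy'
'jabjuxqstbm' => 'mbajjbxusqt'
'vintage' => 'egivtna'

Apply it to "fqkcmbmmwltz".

The rule is to move the last 2 characters to the front (rotate right by 2), then swap each adjacent pair of characters (1↔2, 3↔4, ...).
On "fqkcmbmmwltz" that produces "ztqfckbmmmlw".
(Check on "jabjuxqstbm": → "bmjabjuxqst" → "mbajjbxusqt" ✓)

ztqfckbmmmlw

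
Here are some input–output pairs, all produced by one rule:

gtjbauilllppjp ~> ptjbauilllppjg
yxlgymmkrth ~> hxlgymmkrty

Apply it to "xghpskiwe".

eghpskiwx

Looking at the pairs, the operation is to swap the first and last characters.
On "xghpskiwe" that produces "eghpskiwx".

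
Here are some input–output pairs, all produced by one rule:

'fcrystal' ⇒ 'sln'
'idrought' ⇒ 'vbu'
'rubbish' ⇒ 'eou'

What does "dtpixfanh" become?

Each output is the input with this applied: keep one character in every 3, starting at position 1 (positions 1st, 4th, 7th, ...), then shift every letter 13 places forward in the alphabet (wrapping around) — i.e. ROT13.
Working it through for "dtpixfanh": intermediate "dia", final "qvn".

qvn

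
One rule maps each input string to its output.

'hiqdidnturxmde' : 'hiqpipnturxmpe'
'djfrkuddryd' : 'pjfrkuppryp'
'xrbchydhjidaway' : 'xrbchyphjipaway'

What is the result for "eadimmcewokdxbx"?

eapimmcewokpxbx

In each case the input is transformed by: replace every "d" with "p".
Applying that to "eadimmcewokdxbx" gives "eapimmcewokpxbx".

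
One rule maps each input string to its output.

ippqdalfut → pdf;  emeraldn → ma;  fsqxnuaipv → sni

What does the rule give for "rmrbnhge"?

mn

The transformation: delete the last character, then keep one character in every 3, starting at position 2 (positions 2nd, 5th, 8th, ...).
On "rmrbnhge": the first step gives "rmrbnhg", and the second then gives "mn".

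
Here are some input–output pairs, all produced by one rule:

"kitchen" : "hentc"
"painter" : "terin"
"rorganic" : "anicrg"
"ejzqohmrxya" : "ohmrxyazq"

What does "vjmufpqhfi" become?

fpqhfimu

The transformation: delete the first 2 characters, then move the first 2 characters to the end (rotate left by 2).
Working it through for "vjmufpqhfi": intermediate "mufpqhfi", final "fpqhfimu".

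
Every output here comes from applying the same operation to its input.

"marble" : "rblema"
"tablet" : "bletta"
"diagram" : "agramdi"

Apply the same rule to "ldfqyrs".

fqyrsld

The transformation: move the first 2 characters to the end (rotate left by 2).
"ldfqyrs" → "fqyrsld".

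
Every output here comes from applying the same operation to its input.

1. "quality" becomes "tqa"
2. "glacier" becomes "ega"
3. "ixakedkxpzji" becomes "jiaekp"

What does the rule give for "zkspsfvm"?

What's happening: move the last 3 characters to the front (rotate right by 3), then keep every other character starting from the second (positions 2nd, 4th, 6th, ...).
On "zkspsfvm": the first step gives "fvmzksps", and the second then gives "vzss".

vzss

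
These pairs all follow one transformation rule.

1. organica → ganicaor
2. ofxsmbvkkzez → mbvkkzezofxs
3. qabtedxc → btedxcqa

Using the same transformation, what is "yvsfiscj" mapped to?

sfiscjyv

The pattern: swap the front and back halves of the string, then move the last 2 characters to the front (rotate right by 2).
Working it through for "yvsfiscj": intermediate "iscjyvsf", final "sfiscjyv".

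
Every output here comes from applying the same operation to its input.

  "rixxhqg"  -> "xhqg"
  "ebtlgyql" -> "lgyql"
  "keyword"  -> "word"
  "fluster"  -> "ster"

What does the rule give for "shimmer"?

mmer

The pattern: delete the first 3 characters.
So "shimmer" becomes "mmer".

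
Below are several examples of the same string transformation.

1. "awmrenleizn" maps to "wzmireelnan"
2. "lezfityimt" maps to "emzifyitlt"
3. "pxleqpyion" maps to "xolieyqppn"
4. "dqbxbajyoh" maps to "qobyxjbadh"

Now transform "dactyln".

The pattern: take characters alternately from the front and the back (1st, last, 2nd, 2nd-last, ...), then move the first 2 characters to the end (rotate left by 2).
So "dactyln" becomes "alcytdn".

alcytdn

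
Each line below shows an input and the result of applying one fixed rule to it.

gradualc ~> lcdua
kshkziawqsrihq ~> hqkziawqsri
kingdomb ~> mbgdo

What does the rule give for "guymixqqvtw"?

In each case the input is transformed by: delete the first 3 characters, then move the last 2 characters to the front (rotate right by 2).
On "guymixqqvtw": the first step gives "mixqqvtw", and the second then gives "twmixqqv".
(Check on "gradualc": → "dualc" → "lcdua" ✓)

twmixqqv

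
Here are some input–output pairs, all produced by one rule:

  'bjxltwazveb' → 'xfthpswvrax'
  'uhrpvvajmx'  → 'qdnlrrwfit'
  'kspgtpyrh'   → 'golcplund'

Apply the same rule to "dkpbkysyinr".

zglxguouejn

Rule — shift every letter 4 places backward in the alphabet (wrapping around).
For "dkpbkysyinr" the result is "zglxguouejn".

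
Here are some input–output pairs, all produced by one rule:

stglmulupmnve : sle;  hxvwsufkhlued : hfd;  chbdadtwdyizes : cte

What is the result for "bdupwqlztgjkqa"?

In each case the input is transformed by: keep every other character starting from the first (positions 1st, 3rd, 5th, ...), then keep one character in every 3, starting at position 1 (positions 1st, 4th, 7th, ...).
"bdupwqlztgjkqa" → "buwltjq" → "blq".

blq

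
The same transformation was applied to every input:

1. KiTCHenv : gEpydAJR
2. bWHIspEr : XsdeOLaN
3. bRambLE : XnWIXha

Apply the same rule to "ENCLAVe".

The transformation: shift every letter 4 places backward in the alphabet (wrapping around), then flip the case of every letter.
Applying both steps to "ENCLAVe": "AJYHWRa", then "ajyhwrA".

ajyhwrA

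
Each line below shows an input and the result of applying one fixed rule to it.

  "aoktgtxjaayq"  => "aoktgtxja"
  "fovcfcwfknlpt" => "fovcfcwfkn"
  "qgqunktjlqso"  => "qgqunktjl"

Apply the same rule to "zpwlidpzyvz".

The rule is to delete the last 3 characters.
So "zpwlidpzyvz" becomes "zpwlidpz".

zpwlidpz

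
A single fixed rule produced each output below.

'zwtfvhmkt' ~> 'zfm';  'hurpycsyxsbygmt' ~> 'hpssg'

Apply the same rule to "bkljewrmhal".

The rule is to keep one character in every 3, starting at position 1 (positions 1st, 4th, 7th, ...).
For "bkljewrmhal" the result is "bjra".

bjra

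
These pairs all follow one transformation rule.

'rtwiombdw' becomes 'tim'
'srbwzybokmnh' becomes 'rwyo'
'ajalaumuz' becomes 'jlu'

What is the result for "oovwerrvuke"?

owrv

The rule is to delete the last 3 characters, then keep every other character starting from the second (positions 2nd, 4th, 6th, ...).
Working it through for "oovwerrvuke": intermediate "oovwerrv", final "owrv".
(Check on "ajalaumuz": → "ajalau" → "jlu" ✓)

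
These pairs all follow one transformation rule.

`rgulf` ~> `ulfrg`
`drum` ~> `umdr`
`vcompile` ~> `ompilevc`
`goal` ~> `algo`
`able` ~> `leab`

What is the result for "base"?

seba

The rule is to move the first 2 characters to the end (rotate left by 2).
For "base" the result is "seba".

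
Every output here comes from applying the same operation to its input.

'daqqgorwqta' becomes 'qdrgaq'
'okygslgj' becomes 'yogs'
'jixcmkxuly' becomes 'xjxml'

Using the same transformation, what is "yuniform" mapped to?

nyrf

The pattern: keep every other character starting from the first (positions 1st, 3rd, 5th, ...), then swap each adjacent pair of characters (1↔2, 3↔4, ...).
For "yuniform" the result is "nyrf".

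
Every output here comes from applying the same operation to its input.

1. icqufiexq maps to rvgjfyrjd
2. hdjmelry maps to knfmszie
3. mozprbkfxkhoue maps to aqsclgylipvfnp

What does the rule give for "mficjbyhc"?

jdkczidng

In each case the input is transformed by: shift every letter 1 place forward in the alphabet (wrapping around), then move the first 2 characters to the end (rotate left by 2).
On "mficjbyhc": the first step gives "ngjdkczid", and the second then gives "jdkczidng".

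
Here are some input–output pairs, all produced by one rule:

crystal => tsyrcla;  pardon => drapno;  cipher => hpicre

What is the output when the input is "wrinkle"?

The pattern: move the last 2 characters to the front (rotate right by 2), then reverse the string.
Applying that to "wrinkle" gives "knirwel".

knirwel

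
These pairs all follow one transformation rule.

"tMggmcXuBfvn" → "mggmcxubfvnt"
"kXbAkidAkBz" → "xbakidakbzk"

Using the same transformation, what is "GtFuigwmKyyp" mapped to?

The pattern: move the first character to the end, then convert every letter to lowercase.
Starting from "GtFuigwmKyyp": after the first operation, "tFuigwmKyypG"; after the second, "tfuigwmkyypg".

tfuigwmkyypg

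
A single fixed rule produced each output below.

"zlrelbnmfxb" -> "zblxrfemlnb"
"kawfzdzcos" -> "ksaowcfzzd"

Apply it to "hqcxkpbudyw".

In each case the input is transformed by: take characters alternately from the front and the back (1st, last, 2nd, 2nd-last, ...).
For "hqcxkpbudyw" the result is "hwqycdxukbp".

hwqycdxukbp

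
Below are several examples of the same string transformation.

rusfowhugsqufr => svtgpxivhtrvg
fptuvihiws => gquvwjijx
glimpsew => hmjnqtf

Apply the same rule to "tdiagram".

uejbhsb

In each case the input is transformed by: delete the last character, then shift every letter 1 place forward in the alphabet (wrapping around).
Working it through for "tdiagram": intermediate "tdiagra", final "uejbhsb".
(Check on "glimpsew": → "glimpse" → "hmjnqtf" ✓)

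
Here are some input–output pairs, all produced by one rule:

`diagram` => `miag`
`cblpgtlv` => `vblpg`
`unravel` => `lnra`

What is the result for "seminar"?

remi

Looking at the pairs, the operation is to swap the first and last characters, then delete the last 3 characters.
Applying that to "seminar" gives "remi".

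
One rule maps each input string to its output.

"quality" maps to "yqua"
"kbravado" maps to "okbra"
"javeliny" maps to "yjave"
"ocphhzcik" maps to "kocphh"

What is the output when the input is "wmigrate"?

ewmig

In each case the input is transformed by: move the last character to the front, then delete the last 3 characters.
Working it through for "wmigrate": intermediate "ewmigrat", final "ewmig".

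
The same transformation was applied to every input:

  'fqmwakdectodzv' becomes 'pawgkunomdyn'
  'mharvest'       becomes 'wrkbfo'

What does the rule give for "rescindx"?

bocmsx

What's happening: delete the last 2 characters, then shift every letter 10 places forward in the alphabet (wrapping around).
"rescindx" → "rescin" → "bocmsx".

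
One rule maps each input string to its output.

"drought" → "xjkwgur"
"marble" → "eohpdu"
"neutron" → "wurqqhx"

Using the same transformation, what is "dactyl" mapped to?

The transformation: move the first 3 characters to the end (rotate left by 3), then shift every letter 3 places forward in the alphabet (wrapping around).
Applying both steps to "dactyl": "tyldac", then "wbogdf".

wbogdf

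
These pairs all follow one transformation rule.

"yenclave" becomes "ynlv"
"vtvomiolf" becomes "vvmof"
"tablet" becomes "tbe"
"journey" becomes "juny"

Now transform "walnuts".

wlus

The pattern: keep every other character starting from the first (positions 1st, 3rd, 5th, ...).
For "walnuts" the result is "wlus".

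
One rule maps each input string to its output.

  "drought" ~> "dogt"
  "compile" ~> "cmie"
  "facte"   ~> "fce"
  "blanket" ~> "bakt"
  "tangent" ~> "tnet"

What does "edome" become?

The transformation: keep every other character starting from the first (positions 1st, 3rd, 5th, ...).
For "edome" the result is "eoe".

eoe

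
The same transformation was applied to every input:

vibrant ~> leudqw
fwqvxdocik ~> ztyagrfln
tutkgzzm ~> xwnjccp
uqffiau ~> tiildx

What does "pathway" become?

Each output is the input with this applied: shift every letter 3 places forward in the alphabet (wrapping around), then delete the first character.
Starting from "pathway": after the first operation, "sdwkzdb"; after the second, "dwkzdb".
(Check on "uqffiau": → "xtiildx" → "tiildx" ✓)

dwkzdb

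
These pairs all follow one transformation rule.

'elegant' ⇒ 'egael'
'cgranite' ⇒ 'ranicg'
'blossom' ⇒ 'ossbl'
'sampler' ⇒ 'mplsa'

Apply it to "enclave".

claen

Each output is the input with this applied: delete the last 2 characters, then move the first 2 characters to the end (rotate left by 2).
"enclave" → "encla" → "claen".
(Check on "cgranite": → "cgrani" → "ranicg" ✓)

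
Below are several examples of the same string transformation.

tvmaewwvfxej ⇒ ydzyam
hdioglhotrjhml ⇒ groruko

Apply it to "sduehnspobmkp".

ghqsen

Rule — shift every letter 3 places forward in the alphabet (wrapping around), then keep every other character starting from the second (positions 2nd, 4th, 6th, ...).
Starting from "sduehnspobmkp": after the first operation, "vgxhkqvsrepns"; after the second, "ghqsen".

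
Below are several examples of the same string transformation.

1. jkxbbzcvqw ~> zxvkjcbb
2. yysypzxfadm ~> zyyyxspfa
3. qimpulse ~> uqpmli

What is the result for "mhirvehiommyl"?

vrommmiihhe

The pattern: delete the last 2 characters, then sort the characters into reverse alphabetical order.
Applying both steps to "mhirvehiommyl": "mhirvehiomm", then "vrommmiihhe".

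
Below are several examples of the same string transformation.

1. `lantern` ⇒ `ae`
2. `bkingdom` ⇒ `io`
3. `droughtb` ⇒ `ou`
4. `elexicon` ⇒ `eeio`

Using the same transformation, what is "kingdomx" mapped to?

The rule is to keep only the vowels.
Doing the same to "kingdomx": "io".

io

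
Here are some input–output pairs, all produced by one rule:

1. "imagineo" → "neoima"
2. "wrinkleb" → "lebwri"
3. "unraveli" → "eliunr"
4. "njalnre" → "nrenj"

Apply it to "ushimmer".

merush

The transformation: move the last 3 characters to the front (rotate right by 3), then delete the last 2 characters.
On "ushimmer": the first step gives "merushim", and the second then gives "merush".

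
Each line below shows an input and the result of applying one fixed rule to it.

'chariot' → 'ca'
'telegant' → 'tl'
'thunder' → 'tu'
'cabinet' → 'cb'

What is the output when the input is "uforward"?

Each output is the input with this applied: keep every other character starting from the first (positions 1st, 3rd, 5th, ...), then delete the last 2 characters.
"uforward" → "uo".

uo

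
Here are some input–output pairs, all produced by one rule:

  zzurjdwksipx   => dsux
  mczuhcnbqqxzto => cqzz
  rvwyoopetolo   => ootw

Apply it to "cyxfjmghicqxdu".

imxx

What's happening: keep one character in every 3, starting at position 3 (positions 3rd, 6th, 9th, ...), then sort the characters into alphabetical order.
"cyxfjmghicqxdu" → "xmix" → "imxx".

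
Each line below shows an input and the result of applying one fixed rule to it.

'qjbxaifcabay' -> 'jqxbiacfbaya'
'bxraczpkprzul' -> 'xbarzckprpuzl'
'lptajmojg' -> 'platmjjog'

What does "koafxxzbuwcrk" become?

What's happening: swap each adjacent pair of characters (1↔2, 3↔4, ...).
Applying that to "koafxxzbuwcrk" gives "okfaxxbzwurck".

okfaxxbzwurck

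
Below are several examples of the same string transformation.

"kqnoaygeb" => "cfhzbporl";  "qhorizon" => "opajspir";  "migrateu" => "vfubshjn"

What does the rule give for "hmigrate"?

In each case the input is transformed by: shift every letter 1 place forward in the alphabet (wrapping around), then reverse the string.
Working it through for "hmigrate": intermediate "injhsbuf", final "fubshjni".
(Check on "qhorizon": → "ripsjapo" → "opajspir" ✓)

fubshjni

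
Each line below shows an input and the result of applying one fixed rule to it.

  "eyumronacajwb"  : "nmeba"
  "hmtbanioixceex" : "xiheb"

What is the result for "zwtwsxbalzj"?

zzwb

The pattern: keep one character in every 3, starting at position 1 (positions 1st, 4th, 7th, ...), then sort the characters into reverse alphabetical order.
Starting from "zwtwsxbalzj": after the first operation, "zwbz"; after the second, "zzwb".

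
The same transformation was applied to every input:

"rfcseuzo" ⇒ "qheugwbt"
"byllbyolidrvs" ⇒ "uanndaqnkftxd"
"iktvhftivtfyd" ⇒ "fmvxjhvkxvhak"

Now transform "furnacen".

In each case the input is transformed by: shift every letter 2 places forward in the alphabet (wrapping around), then swap the first and last characters.
Working it through for "furnacen": intermediate "hwtpcegp", final "pwtpcegh".
(Check on "byllbyolidrvs": → "danndaqnkftxu" → "uanndaqnkftxd" ✓)

pwtpcegh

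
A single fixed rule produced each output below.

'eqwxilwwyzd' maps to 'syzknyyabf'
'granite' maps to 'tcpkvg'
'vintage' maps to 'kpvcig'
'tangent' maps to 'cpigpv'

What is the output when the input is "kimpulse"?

Each output is the input with this applied: delete the first character, then shift every letter 2 places forward in the alphabet (wrapping around).
Applying both steps to "kimpulse": "impulse", then "korwnug".

korwnug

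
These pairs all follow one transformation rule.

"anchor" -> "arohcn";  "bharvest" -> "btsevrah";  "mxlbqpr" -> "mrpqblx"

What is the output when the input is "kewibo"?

What's happening: move the first character to the end, then reverse the string.
On "kewibo": the first step gives "ewibok", and the second then gives "kobiwe".

kobiwe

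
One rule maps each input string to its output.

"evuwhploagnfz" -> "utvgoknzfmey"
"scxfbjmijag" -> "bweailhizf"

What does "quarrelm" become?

What's happening: shift every letter 1 place backward in the alphabet (wrapping around), then delete the first character.
On "quarrelm": the first step gives "ptzqqdkl", and the second then gives "tzqqdkl".

tzqqdkl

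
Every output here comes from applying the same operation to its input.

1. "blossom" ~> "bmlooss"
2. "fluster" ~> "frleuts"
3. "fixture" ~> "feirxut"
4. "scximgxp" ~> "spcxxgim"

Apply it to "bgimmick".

bkgciimm

The pattern: take characters alternately from the front and the back (1st, last, 2nd, 2nd-last, ...).
So "bgimmick" becomes "bkgciimm".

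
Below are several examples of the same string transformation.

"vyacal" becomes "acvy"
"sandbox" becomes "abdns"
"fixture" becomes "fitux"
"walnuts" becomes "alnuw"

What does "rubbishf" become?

bbirsu

The pattern: delete the last 2 characters, then sort the characters into alphabetical order.
For "rubbishf", step one produces "rubbis"; step two turns that into "bbirsu".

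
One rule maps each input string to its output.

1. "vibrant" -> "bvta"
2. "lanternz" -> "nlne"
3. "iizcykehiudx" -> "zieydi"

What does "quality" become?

aqyi

Each output is the input with this applied: keep every other character starting from the first (positions 1st, 3rd, 5th, ...), then swap each adjacent pair of characters (1↔2, 3↔4, ...).
Starting from "quality": after the first operation, "qaiy"; after the second, "aqyi".
(Check on "vibrant": → "vbat" → "bvta" ✓)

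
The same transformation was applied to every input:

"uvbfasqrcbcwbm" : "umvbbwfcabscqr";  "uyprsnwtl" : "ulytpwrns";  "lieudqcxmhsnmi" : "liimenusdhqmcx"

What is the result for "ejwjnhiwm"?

The pattern: take characters alternately from the front and the back (1st, last, 2nd, 2nd-last, ...).
For "ejwjnhiwm" the result is "emjwwijhn".

emjwwijhn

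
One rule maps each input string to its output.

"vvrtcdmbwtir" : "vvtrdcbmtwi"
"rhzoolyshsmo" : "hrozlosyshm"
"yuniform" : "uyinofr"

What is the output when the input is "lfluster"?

flultse

Looking at the pairs, the operation is to delete the last character, then swap each adjacent pair of characters (1↔2, 3↔4, ...).
Applying both steps to "lfluster": "lfluste", then "flultse".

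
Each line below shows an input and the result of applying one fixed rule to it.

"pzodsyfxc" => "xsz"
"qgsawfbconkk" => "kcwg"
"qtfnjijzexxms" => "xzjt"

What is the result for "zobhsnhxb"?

What's happening: keep one character in every 3, starting at position 2 (positions 2nd, 5th, 8th, ...), then reverse the string.
"zobhsnhxb" → "osx" → "xso".
(Check on "qtfnjijzexxms": → "tjzx" → "xzjt" ✓)

xso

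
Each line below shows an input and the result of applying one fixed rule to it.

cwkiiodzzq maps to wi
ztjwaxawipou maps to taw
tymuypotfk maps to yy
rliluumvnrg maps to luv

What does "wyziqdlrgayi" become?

The transformation: delete the last 3 characters, then keep one character in every 3, starting at position 2 (positions 2nd, 5th, 8th, ...).
Starting from "wyziqdlrgayi": after the first operation, "wyziqdlrg"; after the second, "yqr".

yqr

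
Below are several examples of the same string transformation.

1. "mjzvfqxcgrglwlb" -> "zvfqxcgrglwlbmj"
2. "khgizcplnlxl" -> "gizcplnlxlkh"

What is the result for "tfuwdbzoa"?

uwdbzoatf

The rule is to move the first 2 characters to the end (rotate left by 2).
So "tfuwdbzoa" becomes "uwdbzoatf".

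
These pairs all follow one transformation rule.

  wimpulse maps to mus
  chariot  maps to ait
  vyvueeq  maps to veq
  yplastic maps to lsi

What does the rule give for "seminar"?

mnr

The rule is to keep every other character starting from the first (positions 1st, 3rd, 5th, ...), then delete the first character.
Working it through for "seminar": intermediate "smnr", final "mnr".
(Check on "chariot": → "cait" → "ait" ✓)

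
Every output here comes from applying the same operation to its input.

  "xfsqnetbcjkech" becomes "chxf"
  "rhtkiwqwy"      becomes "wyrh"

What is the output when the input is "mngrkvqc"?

qcmn

The transformation: move the first 2 characters to the end (rotate left by 2), then keep only the last 4 characters.
Applying both steps to "mngrkvqc": "grkvqcmn", then "qcmn".
(Check on "rhtkiwqwy": → "tkiwqwyrh" → "wyrh" ✓)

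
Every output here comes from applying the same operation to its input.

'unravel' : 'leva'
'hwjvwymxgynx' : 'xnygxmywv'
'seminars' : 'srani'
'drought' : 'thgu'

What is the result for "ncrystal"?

The rule is to delete the first 3 characters, then reverse the string.
Starting from "ncrystal": after the first operation, "ystal"; after the second, "latsy".
(Check on "drought": → "ught" → "thgu" ✓)

latsy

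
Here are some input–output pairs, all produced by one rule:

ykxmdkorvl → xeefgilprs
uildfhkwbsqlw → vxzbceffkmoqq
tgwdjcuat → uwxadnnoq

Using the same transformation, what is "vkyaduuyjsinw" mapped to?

In each case the input is transformed by: sort the characters into alphabetical order, then shift every letter 6 places backward in the alphabet (wrapping around).
Applying both steps to "vkyaduuyjsinw": "adijknsuuvwyy", then "uxcdehmoopqss".

uxcdehmoopqss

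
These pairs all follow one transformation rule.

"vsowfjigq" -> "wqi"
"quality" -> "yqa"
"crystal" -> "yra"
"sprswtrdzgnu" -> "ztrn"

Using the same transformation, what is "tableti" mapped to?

tia

The pattern: sort the characters into reverse alphabetical order, then keep one character in every 3, starting at position 1 (positions 1st, 4th, 7th, ...).
Working it through for "tableti": intermediate "ttlieba", final "tia".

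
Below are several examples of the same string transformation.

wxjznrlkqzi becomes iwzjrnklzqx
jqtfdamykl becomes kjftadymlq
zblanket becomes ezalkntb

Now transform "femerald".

What's happening: swap each adjacent pair of characters (1↔2, 3↔4, ...), then swap the first and last characters.
Starting from "femerald": after the first operation, "efemardl"; after the second, "lfemarde".

lfemarde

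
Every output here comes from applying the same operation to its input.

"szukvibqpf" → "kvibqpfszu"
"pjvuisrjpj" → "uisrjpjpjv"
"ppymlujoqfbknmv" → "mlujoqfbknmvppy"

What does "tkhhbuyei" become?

The pattern: move the first 3 characters to the end (rotate left by 3).
Applying that to "tkhhbuyei" gives "hbuyeitkh".

hbuyeitkh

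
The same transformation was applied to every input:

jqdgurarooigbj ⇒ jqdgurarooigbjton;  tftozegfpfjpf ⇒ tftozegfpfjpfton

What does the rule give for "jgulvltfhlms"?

Each output is the input with this applied: append "ton".
"jgulvltfhlms" → "jgulvltfhlmston".

jgulvltfhlmston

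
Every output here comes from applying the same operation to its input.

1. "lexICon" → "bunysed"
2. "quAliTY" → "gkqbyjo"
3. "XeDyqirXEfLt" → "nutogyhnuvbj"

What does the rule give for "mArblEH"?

cqhrbux

The pattern: shift every letter 10 places backward in the alphabet (wrapping around), then convert every letter to lowercase.
On "mArblEH": the first step gives "cQhrbUX", and the second then gives "cqhrbux".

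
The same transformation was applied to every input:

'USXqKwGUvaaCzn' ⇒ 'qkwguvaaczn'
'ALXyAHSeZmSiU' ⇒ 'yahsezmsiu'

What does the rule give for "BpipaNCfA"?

pancfa

The pattern: delete the first 3 characters, then convert every letter to lowercase.
Starting from "BpipaNCfA": after the first operation, "paNCfA"; after the second, "pancfa".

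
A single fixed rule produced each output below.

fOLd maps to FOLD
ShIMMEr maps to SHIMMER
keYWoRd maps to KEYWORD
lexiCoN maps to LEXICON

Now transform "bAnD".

Looking at the pairs, the operation is to convert every letter to uppercase.
Applying that to "bAnD" gives "BAND".

BAND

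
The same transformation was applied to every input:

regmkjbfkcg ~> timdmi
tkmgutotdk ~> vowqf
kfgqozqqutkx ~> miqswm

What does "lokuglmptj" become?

In each case the input is transformed by: keep every other character starting from the first (positions 1st, 3rd, 5th, ...), then shift every letter 2 places forward in the alphabet (wrapping around).
Applying both steps to "lokuglmptj": "lkgmt", then "nmiov".

nmiov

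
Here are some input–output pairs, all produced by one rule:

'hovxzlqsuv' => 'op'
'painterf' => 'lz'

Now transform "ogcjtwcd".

wx

Looking at the pairs, the operation is to shift every letter 6 places backward in the alphabet (wrapping around), then keep only the last 2 characters.
Applying both steps to "ogcjtwcd": "iawdnqwx", then "wx".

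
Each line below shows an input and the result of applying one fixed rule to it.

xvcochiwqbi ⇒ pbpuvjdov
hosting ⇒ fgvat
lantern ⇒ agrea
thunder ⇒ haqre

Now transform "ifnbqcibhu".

Looking at the pairs, the operation is to delete the first 2 characters, then shift every letter 13 places forward in the alphabet (wrapping around) — i.e. ROT13.
Starting from "ifnbqcibhu": after the first operation, "nbqcibhu"; after the second, "aodpvouh".

aodpvouh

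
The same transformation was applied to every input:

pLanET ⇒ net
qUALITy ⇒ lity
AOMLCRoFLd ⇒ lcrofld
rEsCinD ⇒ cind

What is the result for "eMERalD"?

rald

What's happening: delete the first 3 characters, then convert every letter to lowercase.
Applying both steps to "eMERalD": "RalD", then "rald".
(Check on "rEsCinD": → "CinD" → "cind" ✓)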